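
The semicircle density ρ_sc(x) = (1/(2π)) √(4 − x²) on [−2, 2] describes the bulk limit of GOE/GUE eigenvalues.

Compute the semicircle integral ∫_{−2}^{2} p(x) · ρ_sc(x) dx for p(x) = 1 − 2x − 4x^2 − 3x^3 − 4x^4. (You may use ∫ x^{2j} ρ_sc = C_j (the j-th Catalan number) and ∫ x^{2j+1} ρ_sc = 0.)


Write p(x) = Σ a_i x^i, split into monomials and integrate each against ρ_sc separately.
Using ∫ x^{2j} ρ_sc = C_j = (1/(j+1)) C(2j, j) (Catalan numbers) and ∫ x^{2j+1} ρ_sc = 0 (odd monomials vanish by symmetry):
  i = 0 (even): a_0 · C_{0} = 1 · 1 = 1
  i = 1 (odd): ∫ x^1 ρ_sc = 0 (vanishes)
  i = 2 (even): a_2 · C_{1} = -4 · 1 = -4
  i = 3 (odd): ∫ x^3 ρ_sc = 0 (vanishes)
  i = 4 (even): a_4 · C_{2} = -4 · 2 = -8

Summing the contributions: ∫_{−2}^{2} p(x) ρ_sc(x) dx = 1 + (-4) + (-8) = -11.


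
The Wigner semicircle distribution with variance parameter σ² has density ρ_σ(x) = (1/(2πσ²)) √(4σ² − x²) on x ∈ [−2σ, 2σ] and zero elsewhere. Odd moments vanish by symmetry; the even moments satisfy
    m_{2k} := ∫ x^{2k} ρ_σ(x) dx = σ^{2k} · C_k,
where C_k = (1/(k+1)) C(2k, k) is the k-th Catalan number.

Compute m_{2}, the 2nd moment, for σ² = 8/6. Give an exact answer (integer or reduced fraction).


By the scaled semicircle moment identity, m_{2k} = σ^{2k} · C_k with k = 1.
C_1 = (1/(k+1)) · C(2k, k) = (1/2) · C(2, 1) = (1/2) · 2 = 1.
σ^{2k} = (σ²)^k = (8/6)^1 = 4/3.

Therefore m_{2} = σ^{2} · C_1 = (4/3) · 1 = 4/3.


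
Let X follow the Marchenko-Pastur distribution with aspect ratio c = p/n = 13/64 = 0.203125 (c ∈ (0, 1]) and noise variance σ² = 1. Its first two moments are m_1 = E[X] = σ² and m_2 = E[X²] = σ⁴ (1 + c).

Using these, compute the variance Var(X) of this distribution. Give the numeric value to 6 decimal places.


m_1 = E[X] = σ² = 1, so m_1² = 1.
m_2 = E[X²] = σ⁴ (1 + c) = 1 · (1 + 0.203125) = 1 · 1.203125 = 1.203125.
(Note m_2 − m_1² simplifies to c · σ⁴ = 0.203125 · 1.)

Var(X) = m_2 − m_1² = 1.203125 − 1 = 0.203125.


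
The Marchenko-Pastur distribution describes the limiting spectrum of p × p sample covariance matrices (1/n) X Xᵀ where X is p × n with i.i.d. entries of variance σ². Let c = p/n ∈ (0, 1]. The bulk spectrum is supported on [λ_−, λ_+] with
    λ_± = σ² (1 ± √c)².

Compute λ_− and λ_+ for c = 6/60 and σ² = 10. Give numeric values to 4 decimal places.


c = 6/60 = 0.100000; √c = 0.316228.
λ_− = σ² (1 − √c)² = 10 · (1 − 0.316228)² = 10 · (0.683772)² = 4.675445.
λ_+ = σ² (1 + √c)² = 10 · (1 + 0.316228)² = 10 · (1.316228)² = 17.324555.

Rounded to 4 decimal places: λ_− ≈ 4.6754, λ_+ ≈ 17.3246.


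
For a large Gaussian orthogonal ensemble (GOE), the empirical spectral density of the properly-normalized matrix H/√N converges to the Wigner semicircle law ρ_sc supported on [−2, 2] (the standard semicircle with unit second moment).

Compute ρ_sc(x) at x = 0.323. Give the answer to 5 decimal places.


ρ_sc(x) = (1/(2π)) √(4 − x²). With x = 0.323:
  4 − x² = 4 − (0.323)² = 4 − 0.104329 = 3.895671.
  √(4 − x²) = 1.973745.
  1/(2π) = 0.159155.
  ρ_sc(0.323) = 0.159155 · 1.973745 = 0.314131.

Rounded to 5 decimal places: ρ_sc(0.323) ≈ 0.31413.


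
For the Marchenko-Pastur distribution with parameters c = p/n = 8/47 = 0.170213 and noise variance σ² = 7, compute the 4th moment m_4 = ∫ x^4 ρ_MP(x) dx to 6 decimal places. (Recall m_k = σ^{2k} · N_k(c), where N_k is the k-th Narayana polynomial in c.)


E[X⁴] = σ⁸ (1 + 6c + 6c² + c³) (fourth MP moment). With σ² = 7 (so σ⁸ = 2401) and c = 8/47 = 0.170213: E[X⁴] = 2401 · (1 + 6·0.170213 + 6·(0.170213)² + (0.170213)³) = 2401 · 2.200042.

So E[X^4] = 5282.301754.


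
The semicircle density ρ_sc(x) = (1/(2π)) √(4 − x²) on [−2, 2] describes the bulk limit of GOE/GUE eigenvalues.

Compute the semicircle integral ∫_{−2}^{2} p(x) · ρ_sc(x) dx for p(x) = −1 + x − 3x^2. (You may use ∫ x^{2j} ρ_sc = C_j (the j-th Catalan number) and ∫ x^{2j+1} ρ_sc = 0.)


Write p(x) = Σ a_i x^i, split into monomials and integrate each against ρ_sc separately.
Using ∫ x^{2j} ρ_sc = C_j = (1/(j+1)) C(2j, j) (Catalan numbers) and ∫ x^{2j+1} ρ_sc = 0 (odd monomials vanish by symmetry):
  i = 0 (even): a_0 · C_{0} = -1 · 1 = -1
  i = 1 (odd): ∫ x^1 ρ_sc = 0 (vanishes)
  i = 2 (even): a_2 · C_{1} = -3 · 1 = -3

Summing the contributions: ∫_{−2}^{2} p(x) ρ_sc(x) dx = (-1) + (-3) = -4.


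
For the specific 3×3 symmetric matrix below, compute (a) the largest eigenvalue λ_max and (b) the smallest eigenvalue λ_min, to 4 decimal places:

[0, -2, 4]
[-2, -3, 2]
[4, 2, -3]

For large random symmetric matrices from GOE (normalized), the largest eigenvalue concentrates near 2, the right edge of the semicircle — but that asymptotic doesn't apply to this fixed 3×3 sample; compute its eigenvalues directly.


Since M is real symmetric, all three eigenvalues are real; they are the roots of det(λI − M) = λ³ − (tr M) λ² + s λ − det M, where s is the sum of the principal 2×2 minors.
tr M = 0 + (-3) + (-3) = -6.
s = (0·(-3) − (-2)²) + (0·(-3) − 4²) + ((-3)·(-3) − 2²) = -4 + (-16) + 5 = -15.
det M (expand along row 1) = 0·5 − (-2)·(-2) + 4·8 = 28.
Characteristic polynomial: λ³ + 6λ² − 15λ − 28 = 0.
Substitute λ = y + (tr M)/3 = y − 2.000000 to remove the quadratic term: y³ + p·y + q = 0 with p = s − (tr M)²/3 = -27.000000 and q = −2(tr M)³/27 + (tr M)·s/3 − det M = 18.000000.
Three real roots ⇒ use the trigonometric (Viète) form: r = 2√(−p/3) = 6.000000, φ = arccos(3q/(p·r)) = arccos(-0.333333) = 1.910633 rad.
y_k = r·cos(φ/3 − 2πk/3) for k = 0, 1, 2 gives y = 4.823739, 0.678221, -5.501960.
λ_k = y_k − 2.000000 gives λ = 2.8237, -1.3218, -7.5020 (check: the sum is -6.0000 = tr M).

Hence λ_max = 2.8237 and λ_min = -7.5020.


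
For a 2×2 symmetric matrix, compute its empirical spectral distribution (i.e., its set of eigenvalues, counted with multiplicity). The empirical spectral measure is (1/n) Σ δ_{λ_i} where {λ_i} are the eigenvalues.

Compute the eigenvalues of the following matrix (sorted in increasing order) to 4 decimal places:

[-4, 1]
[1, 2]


Since M is real symmetric, both eigenvalues are real; they are the roots of det(λI − M) = λ² − (tr M) λ + det M.
tr M = -4 + 2 = -2.
det M = (-4)·2 − 1² = -8 − 1 = -9.
Characteristic polynomial: λ² + 2λ − 9 = 0.
Discriminant Δ = (tr M)² − 4·det M = 4 − (-36) = 40; √Δ = 6.324555.
λ = (tr M ± √Δ)/2 = (-2 ± 6.324555)/2, giving (tr M − √Δ)/2 = -4.1623 and (tr M + √Δ)/2 = 2.1623.

Eigenvalues sorted in increasing order: [-4.1623, 2.1623].


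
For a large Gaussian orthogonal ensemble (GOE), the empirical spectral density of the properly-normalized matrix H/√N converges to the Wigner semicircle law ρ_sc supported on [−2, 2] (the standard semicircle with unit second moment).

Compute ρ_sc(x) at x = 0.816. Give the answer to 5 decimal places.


ρ_sc(x) = (1/(2π)) √(4 − x²). With x = 0.816:
  4 − x² = 4 − (0.816)² = 4 − 0.665856 = 3.334144.
  √(4 − x²) = 1.825964.
  1/(2π) = 0.159155.
  ρ_sc(0.816) = 0.159155 · 1.825964 = 0.290611.

Rounded to 5 decimal places: ρ_sc(0.816) ≈ 0.29061.


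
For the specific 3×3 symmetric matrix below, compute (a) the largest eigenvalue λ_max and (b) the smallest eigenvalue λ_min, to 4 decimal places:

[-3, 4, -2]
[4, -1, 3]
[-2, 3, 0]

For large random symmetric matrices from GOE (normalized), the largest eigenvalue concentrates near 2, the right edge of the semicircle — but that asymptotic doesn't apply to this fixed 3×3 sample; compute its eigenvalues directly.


Since M is real symmetric, all three eigenvalues are real; they are the roots of det(λI − M) = λ³ − (tr M) λ² + s λ − det M, where s is the sum of the principal 2×2 minors.
tr M = -3 + (-1) + 0 = -4.
s = ((-3)·(-1) − 4²) + ((-3)·0 − (-2)²) + ((-1)·0 − 3²) = -13 + (-4) + (-9) = -26.
det M (expand along row 1) = (-3)·(-9) − 4·6 + (-2)·10 = -17.
Characteristic polynomial: λ³ + 4λ² − 26λ + 17 = 0.
Substitute λ = y + (tr M)/3 = y − 1.333333 to remove the quadratic term: y³ + p·y + q = 0 with p = s − (tr M)²/3 = -31.333333 and q = −2(tr M)³/27 + (tr M)·s/3 − det M = 56.407407.
Three real roots ⇒ use the trigonometric (Viète) form: r = 2√(−p/3) = 6.463573, φ = arccos(3q/(p·r)) = arccos(-0.835561) = 2.559949 rad.
y_k = r·cos(φ/3 − 2πk/3) for k = 0, 1, 2 gives y = 4.249721, 2.092749, -6.342471.
λ_k = y_k − 1.333333 gives λ = 2.9164, 0.7594, -7.6758 (check: the sum is -4.0000 = tr M).

Hence λ_max = 2.9164 and λ_min = -7.6758.


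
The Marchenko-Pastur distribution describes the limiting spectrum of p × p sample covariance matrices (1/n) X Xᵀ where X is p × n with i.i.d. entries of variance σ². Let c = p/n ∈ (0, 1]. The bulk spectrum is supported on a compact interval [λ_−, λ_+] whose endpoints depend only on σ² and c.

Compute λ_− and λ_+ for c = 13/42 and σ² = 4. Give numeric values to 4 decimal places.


c = 13/42 = 0.309524; √c = 0.556349.
λ_− = σ² (1 − √c)² = 4 · (1 − 0.556349)² = 4 · (0.443651)² = 0.787306.
λ_+ = σ² (1 + √c)² = 4 · (1 + 0.556349)² = 4 · (1.556349)² = 9.688884.

Rounded to 4 decimal places: λ_− ≈ 0.7873, λ_+ ≈ 9.6889.


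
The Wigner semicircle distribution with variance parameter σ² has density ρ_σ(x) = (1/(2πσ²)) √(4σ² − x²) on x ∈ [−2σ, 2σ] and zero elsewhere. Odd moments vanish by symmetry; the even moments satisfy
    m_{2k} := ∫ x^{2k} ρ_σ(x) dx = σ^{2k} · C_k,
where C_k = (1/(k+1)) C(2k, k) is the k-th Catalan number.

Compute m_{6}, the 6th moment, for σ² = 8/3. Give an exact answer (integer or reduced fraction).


By the scaled semicircle moment identity, m_{2k} = σ^{2k} · C_k with k = 3.
C_3 = (1/(k+1)) · C(2k, k) = (1/4) · C(6, 3) = (1/4) · 20 = 5.
σ^{2k} = (σ²)^k = (8/3)^3 = 512/27.

Therefore m_{6} = σ^{6} · C_3 = (512/27) · 5 = 2560/27.


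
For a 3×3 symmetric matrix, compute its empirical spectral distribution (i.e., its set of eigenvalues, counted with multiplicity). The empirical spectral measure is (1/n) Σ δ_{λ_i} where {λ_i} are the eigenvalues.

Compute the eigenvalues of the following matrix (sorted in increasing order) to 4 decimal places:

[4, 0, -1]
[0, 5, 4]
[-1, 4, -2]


Since M is real symmetric, all three eigenvalues are real; they are the roots of det(λI − M) = λ³ − (tr M) λ² + s λ − det M, where s is the sum of the principal 2×2 minors.
tr M = 4 + 5 + (-2) = 7.
s = (4·5 − 0²) + (4·(-2) − (-1)²) + (5·(-2) − 4²) = 20 + (-9) + (-26) = -15.
det M (expand along row 1) = 4·(-26) − 0·4 + (-1)·5 = -109.
Characteristic polynomial: λ³ − 7λ² − 15λ + 109 = 0.
Substitute λ = y + (tr M)/3 = y + 2.333333 to remove the quadratic term: y³ + p·y + q = 0 with p = s − (tr M)²/3 = -31.333333 and q = −2(tr M)³/27 + (tr M)·s/3 − det M = 48.592593.
Three real roots ⇒ use the trigonometric (Viète) form: r = 2√(−p/3) = 6.463573, φ = arccos(3q/(p·r)) = arccos(-0.719800) = 2.374311 rad.
y_k = r·cos(φ/3 − 2πk/3) for k = 0, 1, 2 gives y = 4.542753, 1.710568, -6.253321.
λ_k = y_k + 2.333333 gives λ = 6.8761, 4.0439, -3.9200 (check: the sum is 7.0000 = tr M).

Eigenvalues sorted in increasing order: [-3.9200, 4.0439, 6.8761].


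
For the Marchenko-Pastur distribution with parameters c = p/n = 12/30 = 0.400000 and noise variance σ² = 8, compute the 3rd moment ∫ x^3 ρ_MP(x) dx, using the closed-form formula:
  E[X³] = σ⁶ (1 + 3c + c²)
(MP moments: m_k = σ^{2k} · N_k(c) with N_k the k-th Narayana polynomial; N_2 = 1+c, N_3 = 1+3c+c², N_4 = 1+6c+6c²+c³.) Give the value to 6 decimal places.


E[X³] = σ⁶ (1 + 3c + c²) (third MP moment). With σ² = 8 (so σ⁶ = 512) and c = 12/30 = 0.400000: E[X³] = 512 · (1 + 3·0.400000 + (0.400000)²) = 512 · 2.360000.

So E[X^3] = 1208.320000.


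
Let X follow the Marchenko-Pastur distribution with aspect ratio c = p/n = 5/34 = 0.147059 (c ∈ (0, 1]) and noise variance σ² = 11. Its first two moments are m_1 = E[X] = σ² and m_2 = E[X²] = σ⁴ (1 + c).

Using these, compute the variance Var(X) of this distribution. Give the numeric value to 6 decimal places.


m_1 = E[X] = σ² = 11, so m_1² = 121.
m_2 = E[X²] = σ⁴ (1 + c) = 121 · (1 + 0.147059) = 121 · 1.147059 = 138.794118.
(Note m_2 − m_1² simplifies to c · σ⁴ = 0.147059 · 121.)

Var(X) = m_2 − m_1² = 138.794118 − 121 = 17.794118.


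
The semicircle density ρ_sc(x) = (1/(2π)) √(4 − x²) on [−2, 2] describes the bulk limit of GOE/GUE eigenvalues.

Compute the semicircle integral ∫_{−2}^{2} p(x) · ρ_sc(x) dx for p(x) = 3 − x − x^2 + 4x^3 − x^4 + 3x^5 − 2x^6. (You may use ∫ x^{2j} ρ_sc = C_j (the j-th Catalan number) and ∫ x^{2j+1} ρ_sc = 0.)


Write p(x) = Σ a_i x^i, split into monomials and integrate each against ρ_sc separately.
Using ∫ x^{2j} ρ_sc = C_j = (1/(j+1)) C(2j, j) (Catalan numbers) and ∫ x^{2j+1} ρ_sc = 0 (odd monomials vanish by symmetry):
  i = 0 (even): a_0 · C_{0} = 3 · 1 = 3
  i = 1 (odd): ∫ x^1 ρ_sc = 0 (vanishes)
  i = 2 (even): a_2 · C_{1} = -1 · 1 = -1
  i = 3 (odd): ∫ x^3 ρ_sc = 0 (vanishes)
  i = 4 (even): a_4 · C_{2} = -1 · 2 = -2
  i = 5 (odd): ∫ x^5 ρ_sc = 0 (vanishes)
  i = 6 (even): a_6 · C_{3} = -2 · 5 = -10

Summing the contributions: ∫_{−2}^{2} p(x) ρ_sc(x) dx = 3 + (-1) + (-2) + (-10) = -10.


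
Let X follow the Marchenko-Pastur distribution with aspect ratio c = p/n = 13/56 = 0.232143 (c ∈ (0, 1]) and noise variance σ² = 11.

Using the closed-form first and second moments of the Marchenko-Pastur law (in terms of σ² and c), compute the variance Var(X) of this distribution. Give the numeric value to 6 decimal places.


Recall the MP moments m_1 = E[X] = σ² and m_2 = E[X²] = σ⁴ (1 + c).
m_1 = E[X] = σ² = 11, so m_1² = 121.
m_2 = E[X²] = σ⁴ (1 + c) = 121 · (1 + 0.232143) = 121 · 1.232143 = 149.089286.
(Note m_2 − m_1² simplifies to c · σ⁴ = 0.232143 · 121.)

Var(X) = m_2 − m_1² = 149.089286 − 121 = 28.089286.


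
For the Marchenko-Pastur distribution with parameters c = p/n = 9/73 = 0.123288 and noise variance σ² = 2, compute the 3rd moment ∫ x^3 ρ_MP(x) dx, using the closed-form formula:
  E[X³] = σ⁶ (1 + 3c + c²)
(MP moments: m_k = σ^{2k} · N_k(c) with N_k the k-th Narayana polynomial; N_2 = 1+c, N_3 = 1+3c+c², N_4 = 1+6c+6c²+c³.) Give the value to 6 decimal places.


E[X³] = σ⁶ (1 + 3c + c²) (third MP moment). With σ² = 2 (so σ⁶ = 8) and c = 9/73 = 0.123288: E[X³] = 8 · (1 + 3·0.123288 + (0.123288)²) = 8 · 1.385063.

So E[X^3] = 11.080503.


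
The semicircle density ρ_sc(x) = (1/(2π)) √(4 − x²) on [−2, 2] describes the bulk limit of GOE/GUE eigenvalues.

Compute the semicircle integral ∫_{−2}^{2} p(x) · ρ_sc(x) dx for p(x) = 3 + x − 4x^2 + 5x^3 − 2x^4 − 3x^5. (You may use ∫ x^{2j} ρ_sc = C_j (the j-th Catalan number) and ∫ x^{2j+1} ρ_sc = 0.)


Write p(x) = Σ a_i x^i, split into monomials and integrate each against ρ_sc separately.
Using ∫ x^{2j} ρ_sc = C_j = (1/(j+1)) C(2j, j) (Catalan numbers) and ∫ x^{2j+1} ρ_sc = 0 (odd monomials vanish by symmetry):
  i = 0 (even): a_0 · C_{0} = 3 · 1 = 3
  i = 1 (odd): ∫ x^1 ρ_sc = 0 (vanishes)
  i = 2 (even): a_2 · C_{1} = -4 · 1 = -4
  i = 3 (odd): ∫ x^3 ρ_sc = 0 (vanishes)
  i = 4 (even): a_4 · C_{2} = -2 · 2 = -4
  i = 5 (odd): ∫ x^5 ρ_sc = 0 (vanishes)

Summing the contributions: ∫_{−2}^{2} p(x) ρ_sc(x) dx = 3 + (-4) + (-4) = -5.


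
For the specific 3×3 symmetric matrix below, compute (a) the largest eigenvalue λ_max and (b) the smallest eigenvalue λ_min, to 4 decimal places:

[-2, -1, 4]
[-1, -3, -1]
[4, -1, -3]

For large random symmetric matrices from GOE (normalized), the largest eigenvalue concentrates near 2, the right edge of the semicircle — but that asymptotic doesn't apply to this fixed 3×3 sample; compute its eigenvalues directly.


Since M is real symmetric, all three eigenvalues are real; they are the roots of det(λI − M) = λ³ − (tr M) λ² + s λ − det M, where s is the sum of the principal 2×2 minors.
tr M = -2 + (-3) + (-3) = -8.
s = ((-2)·(-3) − (-1)²) + ((-2)·(-3) − 4²) + ((-3)·(-3) − (-1)²) = 5 + (-10) + 8 = 3.
det M (expand along row 1) = (-2)·8 − (-1)·7 + 4·13 = 43.
Characteristic polynomial: λ³ + 8λ² + 3λ − 43 = 0.
Substitute λ = y + (tr M)/3 = y − 2.666667 to remove the quadratic term: y³ + p·y + q = 0 with p = s − (tr M)²/3 = -18.333333 and q = −2(tr M)³/27 + (tr M)·s/3 − det M = -13.074074.
Three real roots ⇒ use the trigonometric (Viète) form: r = 2√(−p/3) = 4.944132, φ = arccos(3q/(p·r)) = arccos(0.432714) = 1.123296 rad.
y_k = r·cos(φ/3 − 2πk/3) for k = 0, 1, 2 gives y = 4.601581, -0.734769, -3.866812.
λ_k = y_k − 2.666667 gives λ = 1.9349, -3.4014, -6.5335 (check: the sum is -8.0000 = tr M).

Hence λ_max = 1.9349 and λ_min = -6.5335.


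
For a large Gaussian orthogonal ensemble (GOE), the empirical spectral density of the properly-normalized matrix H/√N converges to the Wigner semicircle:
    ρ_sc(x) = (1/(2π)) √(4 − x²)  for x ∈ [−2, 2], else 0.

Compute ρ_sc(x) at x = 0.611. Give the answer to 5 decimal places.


ρ_sc(x) = (1/(2π)) √(4 − x²). With x = 0.611:
  4 − x² = 4 − (0.611)² = 4 − 0.373321 = 3.626679.
  √(4 − x²) = 1.904384.
  1/(2π) = 0.159155.
  ρ_sc(0.611) = 0.159155 · 1.904384 = 0.303092.

Rounded to 5 decimal places: ρ_sc(0.611) ≈ 0.30309.


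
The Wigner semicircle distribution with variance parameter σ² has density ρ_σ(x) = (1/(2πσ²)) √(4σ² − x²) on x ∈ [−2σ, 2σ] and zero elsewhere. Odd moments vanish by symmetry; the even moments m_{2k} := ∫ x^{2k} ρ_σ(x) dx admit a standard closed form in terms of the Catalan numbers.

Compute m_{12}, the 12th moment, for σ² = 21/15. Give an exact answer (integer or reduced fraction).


By the scaled semicircle moment identity, m_{2k} = σ^{2k} · C_k with k = 6.
C_6 = (1/(k+1)) · C(2k, k) = (1/7) · C(12, 6) = (1/7) · 924 = 132.
σ^{2k} = (σ²)^k = (21/15)^6 = 117649/15625.

Therefore m_{12} = σ^{12} · C_6 = (117649/15625) · 132 = 15529668/15625.


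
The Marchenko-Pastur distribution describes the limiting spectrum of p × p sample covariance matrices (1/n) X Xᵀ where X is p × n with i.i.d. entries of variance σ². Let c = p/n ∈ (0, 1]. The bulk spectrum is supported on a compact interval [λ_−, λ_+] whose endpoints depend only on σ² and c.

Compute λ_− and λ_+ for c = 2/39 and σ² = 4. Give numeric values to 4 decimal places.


c = 2/39 = 0.051282; √c = 0.226455.
λ_− = σ² (1 − √c)² = 4 · (1 − 0.226455)² = 4 · (0.773545)² = 2.393485.
λ_+ = σ² (1 + √c)² = 4 · (1 + 0.226455)² = 4 · (1.226455)² = 6.016771.

Rounded to 4 decimal places: λ_− ≈ 2.3935, λ_+ ≈ 6.0168.


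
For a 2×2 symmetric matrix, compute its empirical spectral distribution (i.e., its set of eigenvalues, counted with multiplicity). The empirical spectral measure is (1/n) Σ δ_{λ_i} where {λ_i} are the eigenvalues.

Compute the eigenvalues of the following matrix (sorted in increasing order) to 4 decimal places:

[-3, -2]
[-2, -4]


Since M is real symmetric, both eigenvalues are real; they are the roots of det(λI − M) = λ² − (tr M) λ + det M.
tr M = -3 + (-4) = -7.
det M = (-3)·(-4) − (-2)² = 12 − 4 = 8.
Characteristic polynomial: λ² + 7λ + 8 = 0.
Discriminant Δ = (tr M)² − 4·det M = 49 − 32 = 17; √Δ = 4.123106.
λ = (tr M ± √Δ)/2 = (-7 ± 4.123106)/2, giving (tr M − √Δ)/2 = -5.5616 and (tr M + √Δ)/2 = -1.4384.

Eigenvalues sorted in increasing order: [-5.5616, -1.4384].


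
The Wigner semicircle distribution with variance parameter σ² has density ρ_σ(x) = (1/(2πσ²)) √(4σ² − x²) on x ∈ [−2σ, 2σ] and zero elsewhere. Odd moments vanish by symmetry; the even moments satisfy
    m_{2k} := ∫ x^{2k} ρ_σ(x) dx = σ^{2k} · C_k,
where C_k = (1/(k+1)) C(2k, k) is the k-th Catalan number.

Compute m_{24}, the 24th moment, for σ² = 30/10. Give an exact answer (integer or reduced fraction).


By the scaled semicircle moment identity, m_{2k} = σ^{2k} · C_k with k = 12.
C_12 = (1/(k+1)) · C(2k, k) = (1/13) · C(24, 12) = (1/13) · 2704156 = 208012.
σ^{2k} = (σ²)^k = (30/10)^12 = 531441.

Therefore m_{24} = σ^{24} · C_12 = 531441 · 208012 = 110546105292.


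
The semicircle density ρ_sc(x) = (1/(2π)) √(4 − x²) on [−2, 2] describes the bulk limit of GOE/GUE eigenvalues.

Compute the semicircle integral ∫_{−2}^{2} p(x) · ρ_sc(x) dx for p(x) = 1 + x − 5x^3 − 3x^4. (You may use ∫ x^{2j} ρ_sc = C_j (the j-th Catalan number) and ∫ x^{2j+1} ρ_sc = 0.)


Write p(x) = Σ a_i x^i, split into monomials and integrate each against ρ_sc separately.
Using ∫ x^{2j} ρ_sc = C_j = (1/(j+1)) C(2j, j) (Catalan numbers) and ∫ x^{2j+1} ρ_sc = 0 (odd monomials vanish by symmetry):
  i = 0 (even): a_0 · C_{0} = 1 · 1 = 1
  i = 1 (odd): ∫ x^1 ρ_sc = 0 (vanishes)
  i = 3 (odd): ∫ x^3 ρ_sc = 0 (vanishes)
  i = 4 (even): a_4 · C_{2} = -3 · 2 = -6

Summing the contributions: ∫_{−2}^{2} p(x) ρ_sc(x) dx = 1 + (-6) = -5.


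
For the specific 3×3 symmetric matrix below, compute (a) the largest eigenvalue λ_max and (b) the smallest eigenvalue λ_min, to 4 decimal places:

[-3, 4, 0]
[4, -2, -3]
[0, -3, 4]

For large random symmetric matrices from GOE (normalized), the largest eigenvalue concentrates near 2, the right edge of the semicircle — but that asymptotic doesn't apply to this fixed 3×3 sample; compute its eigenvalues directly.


Since M is real symmetric, all three eigenvalues are real; they are the roots of det(λI − M) = λ³ − (tr M) λ² + s λ − det M, where s is the sum of the principal 2×2 minors.
tr M = -3 + (-2) + 4 = -1.
s = ((-3)·(-2) − 4²) + ((-3)·4 − 0²) + ((-2)·4 − (-3)²) = -10 + (-12) + (-17) = -39.
det M (expand along row 1) = (-3)·(-17) − 4·16 + 0·(-12) = -13.
Characteristic polynomial: λ³ + λ² − 39λ + 13 = 0.
Substitute λ = y + (tr M)/3 = y − 0.333333 to remove the quadratic term: y³ + p·y + q = 0 with p = s − (tr M)²/3 = -39.333333 and q = −2(tr M)³/27 + (tr M)·s/3 − det M = 26.074074.
Three real roots ⇒ use the trigonometric (Viète) form: r = 2√(−p/3) = 7.241854, φ = arccos(3q/(p·r)) = arccos(-0.274612) = 1.848983 rad.
y_k = r·cos(φ/3 − 2πk/3) for k = 0, 1, 2 gives y = 5.909402, 0.670566, -6.579968.
λ_k = y_k − 0.333333 gives λ = 5.5761, 0.3372, -6.9133 (check: the sum is -1.0000 = tr M).

Hence λ_max = 5.5761 and λ_min = -6.9133.


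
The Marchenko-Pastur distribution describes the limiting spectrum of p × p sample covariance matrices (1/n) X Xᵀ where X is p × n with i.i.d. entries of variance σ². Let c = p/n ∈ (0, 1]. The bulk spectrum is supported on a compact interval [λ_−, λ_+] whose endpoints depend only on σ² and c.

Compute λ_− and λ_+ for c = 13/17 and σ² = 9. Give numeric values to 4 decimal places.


c = 13/17 = 0.764706; √c = 0.874475.
λ_− = σ² (1 − √c)² = 9 · (1 − 0.874475)² = 9 · (0.125525)² = 0.141810.
λ_+ = σ² (1 + √c)² = 9 · (1 + 0.874475)² = 9 · (1.874475)² = 31.622896.

Rounded to 4 decimal places: λ_− ≈ 0.1418, λ_+ ≈ 31.6229.


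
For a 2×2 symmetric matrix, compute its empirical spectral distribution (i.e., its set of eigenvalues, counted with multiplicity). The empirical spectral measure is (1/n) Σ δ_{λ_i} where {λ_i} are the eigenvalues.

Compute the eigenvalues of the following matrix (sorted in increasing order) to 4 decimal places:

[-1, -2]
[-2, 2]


Since M is real symmetric, both eigenvalues are real; they are the roots of det(λI − M) = λ² − (tr M) λ + det M.
tr M = -1 + 2 = 1.
det M = (-1)·2 − (-2)² = -2 − 4 = -6.
Characteristic polynomial: λ² − λ − 6 = 0.
Discriminant Δ = (tr M)² − 4·det M = 1 − (-24) = 25; √Δ = 5.000000.
λ = (tr M ± √Δ)/2 = (1 ± 5.000000)/2, giving (tr M − √Δ)/2 = -2.0000 and (tr M + √Δ)/2 = 3.0000.

Eigenvalues sorted in increasing order: [-2.0000, 3.0000].


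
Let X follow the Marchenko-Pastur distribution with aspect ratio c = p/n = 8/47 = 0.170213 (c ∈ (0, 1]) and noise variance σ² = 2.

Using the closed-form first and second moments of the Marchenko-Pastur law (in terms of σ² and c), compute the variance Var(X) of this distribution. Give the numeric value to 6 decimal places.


Recall the MP moments m_1 = E[X] = σ² and m_2 = E[X²] = σ⁴ (1 + c).
m_1 = E[X] = σ² = 2, so m_1² = 4.
m_2 = E[X²] = σ⁴ (1 + c) = 4 · (1 + 0.170213) = 4 · 1.170213 = 4.680851.
(Note m_2 − m_1² simplifies to c · σ⁴ = 0.170213 · 4.)

Var(X) = m_2 − m_1² = 4.680851 − 4 = 0.680851.


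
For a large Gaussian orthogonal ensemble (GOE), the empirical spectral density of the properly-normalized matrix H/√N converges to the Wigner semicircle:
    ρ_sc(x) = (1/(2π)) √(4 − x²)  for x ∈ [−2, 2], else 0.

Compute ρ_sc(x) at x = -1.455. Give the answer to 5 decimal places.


ρ_sc(x) = (1/(2π)) √(4 − x²). With x = -1.455:
  4 − x² = 4 − (-1.455)² = 4 − 2.117025 = 1.882975.
  √(4 − x²) = 1.372215.
  1/(2π) = 0.159155.
  ρ_sc(-1.455) = 0.159155 · 1.372215 = 0.218395.

Rounded to 5 decimal places: ρ_sc(-1.455) ≈ 0.21839.


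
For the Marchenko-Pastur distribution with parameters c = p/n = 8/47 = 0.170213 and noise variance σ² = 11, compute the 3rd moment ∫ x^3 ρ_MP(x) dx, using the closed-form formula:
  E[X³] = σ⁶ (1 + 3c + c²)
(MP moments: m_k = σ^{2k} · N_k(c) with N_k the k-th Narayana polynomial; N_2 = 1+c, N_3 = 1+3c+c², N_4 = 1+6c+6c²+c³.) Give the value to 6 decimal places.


E[X³] = σ⁶ (1 + 3c + c²) (third MP moment). With σ² = 11 (so σ⁶ = 1331) and c = 8/47 = 0.170213: E[X³] = 1331 · (1 + 3·0.170213 + (0.170213)²) = 1331 · 1.539611.

So E[X^3] = 2049.221820.


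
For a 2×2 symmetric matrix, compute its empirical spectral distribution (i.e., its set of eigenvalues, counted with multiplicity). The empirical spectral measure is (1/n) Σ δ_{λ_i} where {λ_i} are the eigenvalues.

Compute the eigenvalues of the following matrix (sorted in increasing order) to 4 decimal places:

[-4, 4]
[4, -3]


Since M is real symmetric, both eigenvalues are real; they are the roots of det(λI − M) = λ² − (tr M) λ + det M.
tr M = -4 + (-3) = -7.
det M = (-4)·(-3) − 4² = 12 − 16 = -4.
Characteristic polynomial: λ² + 7λ − 4 = 0.
Discriminant Δ = (tr M)² − 4·det M = 49 − (-16) = 65; √Δ = 8.062258.
λ = (tr M ± √Δ)/2 = (-7 ± 8.062258)/2, giving (tr M − √Δ)/2 = -7.5311 and (tr M + √Δ)/2 = 0.5311.

Eigenvalues sorted in increasing order: [-7.5311, 0.5311].


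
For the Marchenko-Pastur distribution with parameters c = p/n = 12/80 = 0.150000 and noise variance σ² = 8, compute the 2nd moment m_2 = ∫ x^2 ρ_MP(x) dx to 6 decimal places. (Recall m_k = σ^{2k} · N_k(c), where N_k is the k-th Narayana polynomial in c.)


E[X²] = σ⁴ (1 + c) (second MP moment). With σ² = 8 (so σ⁴ = 64) and c = 12/80 = 0.150000: E[X²] = 64 · (1 + 0.150000) = 64 · 1.150000.

So E[X^2] = 73.600000.


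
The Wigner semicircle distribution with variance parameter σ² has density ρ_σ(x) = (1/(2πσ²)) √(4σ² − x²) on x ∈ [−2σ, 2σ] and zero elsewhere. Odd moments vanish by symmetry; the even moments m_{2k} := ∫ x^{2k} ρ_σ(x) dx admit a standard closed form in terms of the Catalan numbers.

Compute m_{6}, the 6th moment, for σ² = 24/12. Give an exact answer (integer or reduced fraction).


By the scaled semicircle moment identity, m_{2k} = σ^{2k} · C_k with k = 3.
C_3 = (1/(k+1)) · C(2k, k) = (1/4) · C(6, 3) = (1/4) · 20 = 5.
σ^{2k} = (σ²)^k = (24/12)^3 = 8.

Therefore m_{6} = σ^{6} · C_3 = 8 · 5 = 40.


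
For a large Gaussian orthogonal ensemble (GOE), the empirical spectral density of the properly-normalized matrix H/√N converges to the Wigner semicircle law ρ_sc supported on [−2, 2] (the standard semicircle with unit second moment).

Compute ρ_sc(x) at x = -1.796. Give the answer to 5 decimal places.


ρ_sc(x) = (1/(2π)) √(4 − x²). With x = -1.796:
  4 − x² = 4 − (-1.796)² = 4 − 3.225616 = 0.774384.
  √(4 − x²) = 0.879991.
  1/(2π) = 0.159155.
  ρ_sc(-1.796) = 0.159155 · 0.879991 = 0.140055.

Rounded to 5 decimal places: ρ_sc(-1.796) ≈ 0.14005.


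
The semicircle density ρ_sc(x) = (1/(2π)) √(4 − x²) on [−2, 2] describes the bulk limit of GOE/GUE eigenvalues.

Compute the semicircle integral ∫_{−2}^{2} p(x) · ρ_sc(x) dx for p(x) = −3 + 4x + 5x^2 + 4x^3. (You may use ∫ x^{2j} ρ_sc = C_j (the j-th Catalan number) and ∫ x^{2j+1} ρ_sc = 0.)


Write p(x) = Σ a_i x^i, split into monomials and integrate each against ρ_sc separately.
Using ∫ x^{2j} ρ_sc = C_j = (1/(j+1)) C(2j, j) (Catalan numbers) and ∫ x^{2j+1} ρ_sc = 0 (odd monomials vanish by symmetry):
  i = 0 (even): a_0 · C_{0} = -3 · 1 = -3
  i = 1 (odd): ∫ x^1 ρ_sc = 0 (vanishes)
  i = 2 (even): a_2 · C_{1} = 5 · 1 = 5
  i = 3 (odd): ∫ x^3 ρ_sc = 0 (vanishes)

Summing the contributions: ∫_{−2}^{2} p(x) ρ_sc(x) dx = (-3) + 5 = 2.


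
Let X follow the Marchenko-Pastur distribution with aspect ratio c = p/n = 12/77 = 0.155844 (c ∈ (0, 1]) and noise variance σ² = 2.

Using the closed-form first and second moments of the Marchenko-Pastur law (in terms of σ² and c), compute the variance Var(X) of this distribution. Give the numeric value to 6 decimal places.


Recall the MP moments m_1 = E[X] = σ² and m_2 = E[X²] = σ⁴ (1 + c).
m_1 = E[X] = σ² = 2, so m_1² = 4.
m_2 = E[X²] = σ⁴ (1 + c) = 4 · (1 + 0.155844) = 4 · 1.155844 = 4.623377.
(Note m_2 − m_1² simplifies to c · σ⁴ = 0.155844 · 4.)

Var(X) = m_2 − m_1² = 4.623377 − 4 = 0.623377.


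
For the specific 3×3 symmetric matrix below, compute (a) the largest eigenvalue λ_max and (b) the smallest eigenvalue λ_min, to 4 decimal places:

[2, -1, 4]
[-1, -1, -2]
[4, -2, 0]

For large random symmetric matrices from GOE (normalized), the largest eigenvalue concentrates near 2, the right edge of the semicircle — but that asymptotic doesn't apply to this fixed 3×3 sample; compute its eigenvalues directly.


Since M is real symmetric, all three eigenvalues are real; they are the roots of det(λI − M) = λ³ − (tr M) λ² + s λ − det M, where s is the sum of the principal 2×2 minors.
tr M = 2 + (-1) + 0 = 1.
s = (2·(-1) − (-1)²) + (2·0 − 4²) + ((-1)·0 − (-2)²) = -3 + (-16) + (-4) = -23.
det M (expand along row 1) = 2·(-4) − (-1)·8 + 4·6 = 24.
Characteristic polynomial: λ³ − λ² − 23λ − 24 = 0.
Substitute λ = y + (tr M)/3 = y + 0.333333 to remove the quadratic term: y³ + p·y + q = 0 with p = s − (tr M)²/3 = -23.333333 and q = −2(tr M)³/27 + (tr M)·s/3 − det M = -31.740741.
Three real roots ⇒ use the trigonometric (Viète) form: r = 2√(−p/3) = 5.577734, φ = arccos(3q/(p·r)) = arccos(0.731651) = 0.750056 rad.
y_k = r·cos(φ/3 − 2πk/3) for k = 0, 1, 2 gives y = 5.404309, -1.506993, -3.897317.
λ_k = y_k + 0.333333 gives λ = 5.7376, -1.1737, -3.5640 (check: the sum is 1.0000 = tr M).

Hence λ_max = 5.7376 and λ_min = -3.5640.


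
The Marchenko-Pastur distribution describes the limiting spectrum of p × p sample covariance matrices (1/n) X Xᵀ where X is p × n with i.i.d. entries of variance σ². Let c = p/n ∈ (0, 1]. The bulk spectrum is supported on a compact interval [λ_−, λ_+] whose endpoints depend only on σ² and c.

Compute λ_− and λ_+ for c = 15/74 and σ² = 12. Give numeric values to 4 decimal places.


c = 15/74 = 0.202703; √c = 0.450225.
λ_− = σ² (1 − √c)² = 12 · (1 − 0.450225)² = 12 · (0.549775)² = 3.627028.
λ_+ = σ² (1 + √c)² = 12 · (1 + 0.450225)² = 12 · (1.450225)² = 25.237836.

Rounded to 4 decimal places: λ_− ≈ 3.6270, λ_+ ≈ 25.2378.


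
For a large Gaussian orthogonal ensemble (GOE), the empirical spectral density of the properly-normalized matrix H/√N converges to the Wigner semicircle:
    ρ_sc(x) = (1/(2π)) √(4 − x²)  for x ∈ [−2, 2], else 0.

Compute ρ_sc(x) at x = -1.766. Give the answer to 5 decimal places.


ρ_sc(x) = (1/(2π)) √(4 − x²). With x = -1.766:
  4 − x² = 4 − (-1.766)² = 4 − 3.118756 = 0.881244.
  √(4 − x²) = 0.938746.
  1/(2π) = 0.159155.
  ρ_sc(-1.766) = 0.159155 · 0.938746 = 0.149406.

Rounded to 5 decimal places: ρ_sc(-1.766) ≈ 0.14941.


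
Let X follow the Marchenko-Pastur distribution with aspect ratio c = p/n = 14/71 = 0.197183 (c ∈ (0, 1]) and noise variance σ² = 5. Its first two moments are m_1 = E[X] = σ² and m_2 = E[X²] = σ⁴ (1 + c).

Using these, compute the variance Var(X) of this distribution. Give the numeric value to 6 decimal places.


m_1 = E[X] = σ² = 5, so m_1² = 25.
m_2 = E[X²] = σ⁴ (1 + c) = 25 · (1 + 0.197183) = 25 · 1.197183 = 29.929577.
(Note m_2 − m_1² simplifies to c · σ⁴ = 0.197183 · 25.)

Var(X) = m_2 − m_1² = 29.929577 − 25 = 4.929577.


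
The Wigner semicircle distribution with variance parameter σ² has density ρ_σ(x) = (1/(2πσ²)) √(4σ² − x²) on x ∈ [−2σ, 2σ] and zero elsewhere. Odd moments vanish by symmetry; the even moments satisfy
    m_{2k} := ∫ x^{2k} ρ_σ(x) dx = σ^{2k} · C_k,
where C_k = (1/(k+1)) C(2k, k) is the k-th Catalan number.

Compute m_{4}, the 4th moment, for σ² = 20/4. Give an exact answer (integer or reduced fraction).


By the scaled semicircle moment identity, m_{2k} = σ^{2k} · C_k with k = 2.
C_2 = (1/(k+1)) · C(2k, k) = (1/3) · C(4, 2) = (1/3) · 6 = 2.
σ^{2k} = (σ²)^k = (20/4)^2 = 25.

Therefore m_{4} = σ^{4} · C_2 = 25 · 2 = 50.


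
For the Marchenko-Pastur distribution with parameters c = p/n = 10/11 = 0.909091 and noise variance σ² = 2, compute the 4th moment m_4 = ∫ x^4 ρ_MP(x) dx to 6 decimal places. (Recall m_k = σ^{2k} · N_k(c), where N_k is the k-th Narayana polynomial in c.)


E[X⁴] = σ⁸ (1 + 6c + 6c² + c³) (fourth MP moment). With σ² = 2 (so σ⁸ = 16) and c = 10/11 = 0.909091: E[X⁴] = 16 · (1 + 6·0.909091 + 6·(0.909091)² + (0.909091)³) = 16 · 12.164538.

So E[X^4] = 194.632607.


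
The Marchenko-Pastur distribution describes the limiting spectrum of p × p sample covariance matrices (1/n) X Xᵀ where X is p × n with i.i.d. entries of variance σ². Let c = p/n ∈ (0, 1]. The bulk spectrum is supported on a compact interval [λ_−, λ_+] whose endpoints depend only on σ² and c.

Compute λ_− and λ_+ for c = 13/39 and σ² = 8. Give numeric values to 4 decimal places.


c = 13/39 = 0.333333; √c = 0.577350.
λ_− = σ² (1 − √c)² = 8 · (1 − 0.577350)² = 8 · (0.422650)² = 1.429062.
λ_+ = σ² (1 + √c)² = 8 · (1 + 0.577350)² = 8 · (1.577350)² = 19.904271.

Rounded to 4 decimal places: λ_− ≈ 1.4291, λ_+ ≈ 19.9043.


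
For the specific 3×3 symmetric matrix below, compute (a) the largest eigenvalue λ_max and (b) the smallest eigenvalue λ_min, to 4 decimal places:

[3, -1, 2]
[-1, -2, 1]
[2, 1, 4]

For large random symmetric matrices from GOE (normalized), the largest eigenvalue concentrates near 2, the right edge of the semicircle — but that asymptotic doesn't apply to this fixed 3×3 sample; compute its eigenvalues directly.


Since M is real symmetric, all three eigenvalues are real; they are the roots of det(λI − M) = λ³ − (tr M) λ² + s λ − det M, where s is the sum of the principal 2×2 minors.
tr M = 3 + (-2) + 4 = 5.
s = (3·(-2) − (-1)²) + (3·4 − 2²) + ((-2)·4 − 1²) = -7 + 8 + (-9) = -8.
det M (expand along row 1) = 3·(-9) − (-1)·(-6) + 2·3 = -27.
Characteristic polynomial: λ³ − 5λ² − 8λ + 27 = 0.
Substitute λ = y + (tr M)/3 = y + 1.666667 to remove the quadratic term: y³ + p·y + q = 0 with p = s − (tr M)²/3 = -16.333333 and q = −2(tr M)³/27 + (tr M)·s/3 − det M = 4.407407.
Three real roots ⇒ use the trigonometric (Viète) form: r = 2√(−p/3) = 4.666667, φ = arccos(3q/(p·r)) = arccos(-0.173469) = 1.745148 rad.
y_k = r·cos(φ/3 − 2πk/3) for k = 0, 1, 2 gives y = 3.899098, 0.271061, -4.170159.
λ_k = y_k + 1.666667 gives λ = 5.5658, 1.9377, -2.5035 (check: the sum is 5.0000 = tr M).

Hence λ_max = 5.5658 and λ_min = -2.5035.


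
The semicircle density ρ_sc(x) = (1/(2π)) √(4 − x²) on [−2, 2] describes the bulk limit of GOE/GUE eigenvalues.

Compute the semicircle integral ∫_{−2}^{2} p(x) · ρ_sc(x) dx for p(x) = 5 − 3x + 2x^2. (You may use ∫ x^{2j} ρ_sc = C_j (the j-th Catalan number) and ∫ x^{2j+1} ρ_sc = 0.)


Write p(x) = Σ a_i x^i, split into monomials and integrate each against ρ_sc separately.
Using ∫ x^{2j} ρ_sc = C_j = (1/(j+1)) C(2j, j) (Catalan numbers) and ∫ x^{2j+1} ρ_sc = 0 (odd monomials vanish by symmetry):
  i = 0 (even): a_0 · C_{0} = 5 · 1 = 5
  i = 1 (odd): ∫ x^1 ρ_sc = 0 (vanishes)
  i = 2 (even): a_2 · C_{1} = 2 · 1 = 2

Summing the contributions: ∫_{−2}^{2} p(x) ρ_sc(x) dx = 5 + 2 = 7.


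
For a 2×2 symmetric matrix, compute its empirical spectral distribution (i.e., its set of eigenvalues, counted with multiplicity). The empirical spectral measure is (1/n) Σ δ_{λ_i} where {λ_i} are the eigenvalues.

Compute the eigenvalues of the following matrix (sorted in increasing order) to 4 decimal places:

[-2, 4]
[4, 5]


Since M is real symmetric, both eigenvalues are real; they are the roots of det(λI − M) = λ² − (tr M) λ + det M.
tr M = -2 + 5 = 3.
det M = (-2)·5 − 4² = -10 − 16 = -26.
Characteristic polynomial: λ² − 3λ − 26 = 0.
Discriminant Δ = (tr M)² − 4·det M = 9 − (-104) = 113; √Δ = 10.630146.
λ = (tr M ± √Δ)/2 = (3 ± 10.630146)/2, giving (tr M − √Δ)/2 = -3.8151 and (tr M + √Δ)/2 = 6.8151.

Eigenvalues sorted in increasing order: [-3.8151, 6.8151].


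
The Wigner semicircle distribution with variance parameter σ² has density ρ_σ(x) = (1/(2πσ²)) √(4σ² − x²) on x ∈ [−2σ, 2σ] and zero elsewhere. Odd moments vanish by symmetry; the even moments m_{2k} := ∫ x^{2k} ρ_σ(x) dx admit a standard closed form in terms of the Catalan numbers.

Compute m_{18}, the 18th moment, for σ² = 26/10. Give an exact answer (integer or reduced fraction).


By the scaled semicircle moment identity, m_{2k} = σ^{2k} · C_k with k = 9.
C_9 = (1/(k+1)) · C(2k, k) = (1/10) · C(18, 9) = (1/10) · 48620 = 4862.
σ^{2k} = (σ²)^k = (26/10)^9 = 10604499373/1953125.

Therefore m_{18} = σ^{18} · C_9 = (10604499373/1953125) · 4862 = 51559075951526/1953125.


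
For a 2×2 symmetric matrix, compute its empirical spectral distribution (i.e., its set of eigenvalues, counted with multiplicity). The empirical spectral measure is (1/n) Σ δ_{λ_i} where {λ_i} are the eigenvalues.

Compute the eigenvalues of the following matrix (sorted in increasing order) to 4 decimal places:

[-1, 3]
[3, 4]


Since M is real symmetric, both eigenvalues are real; they are the roots of det(λI − M) = λ² − (tr M) λ + det M.
tr M = -1 + 4 = 3.
det M = (-1)·4 − 3² = -4 − 9 = -13.
Characteristic polynomial: λ² − 3λ − 13 = 0.
Discriminant Δ = (tr M)² − 4·det M = 9 − (-52) = 61; √Δ = 7.810250.
λ = (tr M ± √Δ)/2 = (3 ± 7.810250)/2, giving (tr M − √Δ)/2 = -2.4051 and (tr M + √Δ)/2 = 5.4051.

Eigenvalues sorted in increasing order: [-2.4051, 5.4051].


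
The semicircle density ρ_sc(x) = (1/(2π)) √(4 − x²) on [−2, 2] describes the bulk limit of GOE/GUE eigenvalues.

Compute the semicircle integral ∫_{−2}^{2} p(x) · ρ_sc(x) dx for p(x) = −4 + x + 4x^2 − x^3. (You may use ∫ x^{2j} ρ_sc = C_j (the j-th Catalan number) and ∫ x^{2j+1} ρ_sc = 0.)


Write p(x) = Σ a_i x^i, split into monomials and integrate each against ρ_sc separately.
Using ∫ x^{2j} ρ_sc = C_j = (1/(j+1)) C(2j, j) (Catalan numbers) and ∫ x^{2j+1} ρ_sc = 0 (odd monomials vanish by symmetry):
  i = 0 (even): a_0 · C_{0} = -4 · 1 = -4
  i = 1 (odd): ∫ x^1 ρ_sc = 0 (vanishes)
  i = 2 (even): a_2 · C_{1} = 4 · 1 = 4
  i = 3 (odd): ∫ x^3 ρ_sc = 0 (vanishes)

Summing the contributions: ∫_{−2}^{2} p(x) ρ_sc(x) dx = (-4) + 4 = 0.
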